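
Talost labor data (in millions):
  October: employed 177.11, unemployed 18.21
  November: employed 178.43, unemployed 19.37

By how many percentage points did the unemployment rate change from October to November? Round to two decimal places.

October: labor force = 177.11 + 18.21 = 195.32; u = 18.21/195.32 = 9.32%.
November: labor force = 178.43 + 19.37 = 197.80; u = 19.37/197.80 = 9.79%.
Change = 9.79% − 9.32% = +0.47 pp.

The unemployment rate changed by +0.47 percentage points.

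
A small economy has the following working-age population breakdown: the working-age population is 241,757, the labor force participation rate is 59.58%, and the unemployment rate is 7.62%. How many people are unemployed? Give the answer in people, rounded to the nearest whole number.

Labor force = 0.5958 × 241,757 = 144,039.
Unemployed = 0.0762 × 144,039 ≈ 10,976.

About 10,976 are unemployed.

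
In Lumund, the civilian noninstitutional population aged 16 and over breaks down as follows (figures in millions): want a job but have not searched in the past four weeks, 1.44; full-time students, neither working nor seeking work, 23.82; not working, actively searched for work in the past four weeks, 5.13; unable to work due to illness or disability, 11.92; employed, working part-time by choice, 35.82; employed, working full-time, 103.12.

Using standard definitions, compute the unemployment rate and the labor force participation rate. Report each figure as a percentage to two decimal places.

Employed = 35.82 + 103.12 = 138.94 million.
Unemployed = 5.13 million.
Labor force = 138.94 + 5.13 = 144.07 million.
Not in labor force = 1.44 + 23.82 + 11.92 = 37.18 million (those not working and not actively searching are outside the labor force — including those who want a job but have given up searching).
Civilian working-age population = 144.07 + 37.18 = 181.25 million.
Unemployment rate = 5.13 / 144.07 = 3.56%.
Labor force participation rate = 144.07 / 181.25 = 79.49%.

Unemployment rate ≈ 3.56%; labor force participation rate ≈ 79.49%.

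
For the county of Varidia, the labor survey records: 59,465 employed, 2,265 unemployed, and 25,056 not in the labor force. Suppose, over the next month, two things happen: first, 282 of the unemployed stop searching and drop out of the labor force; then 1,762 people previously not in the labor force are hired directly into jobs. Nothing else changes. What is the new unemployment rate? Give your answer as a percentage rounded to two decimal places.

Initially, labor force = 59,465 + 2,265 = 61,730, so u = 2,265/61,730 = 3.67%.
After the first change, unemployed and labor force both fall by 282 → E = 59,465, U = 1,983, labor force = 61,448.
After the second change, employed and labor force both rise by 1,762; unemployed unchanged → E = 61,227, U = 1,983, labor force = 63,210.
New unemployment rate = 1,983 / 63,210 = 3.14%.

New unemployment rate ≈ 3.14%.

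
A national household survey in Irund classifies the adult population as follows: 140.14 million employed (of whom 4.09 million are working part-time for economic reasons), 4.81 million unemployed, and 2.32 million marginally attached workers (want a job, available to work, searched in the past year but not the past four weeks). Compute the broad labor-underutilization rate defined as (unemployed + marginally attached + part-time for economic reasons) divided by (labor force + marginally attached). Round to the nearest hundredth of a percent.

Broad underutilization rate ≈ 7.62%.

Labor force = 140.14 + 4.81 = 144.95 million.
Numerator = 4.81 + 2.32 + 4.09 = 11.22 million.
Denominator = 144.95 + 2.32 = 147.27 million.
Broad rate = 11.22 / 147.27 = 7.62%.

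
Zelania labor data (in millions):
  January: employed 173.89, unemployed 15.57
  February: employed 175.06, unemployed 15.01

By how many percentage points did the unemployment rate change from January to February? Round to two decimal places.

The unemployment rate changed by −0.32 percentage points.

January: labor force = 173.89 + 15.57 = 189.46; u = 15.57/189.46 = 8.22%.
February: labor force = 175.06 + 15.01 = 190.07; u = 15.01/190.07 = 7.90%.
Change = 7.90% − 8.22% = −0.32 pp.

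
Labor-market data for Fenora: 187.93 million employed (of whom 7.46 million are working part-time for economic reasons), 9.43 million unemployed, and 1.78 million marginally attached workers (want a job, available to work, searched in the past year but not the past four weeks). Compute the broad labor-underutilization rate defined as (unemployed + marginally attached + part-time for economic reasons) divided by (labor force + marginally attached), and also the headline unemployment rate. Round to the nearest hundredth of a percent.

Broad underutilization rate ≈ 9.38%; headline unemployment rate ≈ 4.78%.

Labor force = 187.93 + 9.43 = 197.36 million.
Numerator = 9.43 + 1.78 + 7.46 = 18.67 million.
Denominator = 197.36 + 1.78 = 199.14 million.
Broad rate = 18.67 / 199.14 = 9.38%.
Headline unemployment rate = 9.43 / 197.36 = 4.78%.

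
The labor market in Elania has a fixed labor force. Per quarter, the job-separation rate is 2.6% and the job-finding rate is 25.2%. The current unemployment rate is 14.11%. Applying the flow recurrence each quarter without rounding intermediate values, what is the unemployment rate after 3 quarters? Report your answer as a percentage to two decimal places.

Unemployment rate after three quarters ≈ 11.14%.

With a fixed labor force, u_{t+1} = u_t + s·(1−u_t) − f·u_t = u_t·(1−s−f) + s.
Here 1−s−f = 0.722 and s = 0.026.
u_1 = 0.141100 × 0.722 + 0.026 = 0.127874.
u_2 = 0.127874 × 0.722 + 0.026 = 0.118325.
u_3 = 0.118325 × 0.722 + 0.026 = 0.111431.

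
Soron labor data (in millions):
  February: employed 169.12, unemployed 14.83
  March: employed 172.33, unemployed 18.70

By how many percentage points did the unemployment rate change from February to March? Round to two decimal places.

The unemployment rate changed by +1.73 percentage points.

February: labor force = 169.12 + 14.83 = 183.95; u = 14.83/183.95 = 8.06%.
March: labor force = 172.33 + 18.70 = 191.03; u = 18.70/191.03 = 9.79%.
Change = 9.79% − 8.06% = +1.73 pp.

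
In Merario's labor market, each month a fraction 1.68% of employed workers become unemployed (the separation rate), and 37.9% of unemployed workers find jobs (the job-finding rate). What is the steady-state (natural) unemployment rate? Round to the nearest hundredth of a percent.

At steady state the flows balance: s·E = f·U, so U/(E+U) = s/(s+f).
u* = 1.68 / (1.68 + 37.9) = 1.68 / 39.58 = 4.24%.

Steady-state unemployment rate ≈ 4.24%.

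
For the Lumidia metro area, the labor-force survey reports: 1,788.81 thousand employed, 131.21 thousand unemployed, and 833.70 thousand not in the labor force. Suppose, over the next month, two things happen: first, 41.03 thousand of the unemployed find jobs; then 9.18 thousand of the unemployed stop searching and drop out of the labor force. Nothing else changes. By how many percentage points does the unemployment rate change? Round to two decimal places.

Initially, labor force = 1,788.81 + 131.21 = 1,920.02 thousand, so u = 131.21/1,920.02 = 6.83%.
After the first change, unemployed falls and employed rises by 41.03; labor force unchanged → E = 1,829.84, U = 90.18, labor force = 1,920.02 thousand.
After the second change, unemployed and labor force both fall by 9.18 → E = 1,829.84, U = 81.00, labor force = 1,910.84 thousand.
New unemployment rate = 81.00 / 1,910.84 = 4.24%.
Change = 4.24% − 6.83% = −2.59 percentage points.

The unemployment rate changes by −2.59 percentage points.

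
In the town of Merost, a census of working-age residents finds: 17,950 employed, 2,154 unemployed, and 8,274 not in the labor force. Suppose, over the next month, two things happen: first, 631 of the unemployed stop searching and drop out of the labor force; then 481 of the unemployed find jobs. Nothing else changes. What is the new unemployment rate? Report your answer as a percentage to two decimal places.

Initially, labor force = 17,950 + 2,154 = 20,104, so u = 2,154/20,104 = 10.71%.
After the first change, unemployed and labor force both fall by 631 → E = 17,950, U = 1,523, labor force = 19,473.
After the second change, unemployed falls and employed rises by 481; labor force unchanged → E = 18,431, U = 1,042, labor force = 19,473.
New unemployment rate = 1,042 / 19,473 = 5.35%.

New unemployment rate ≈ 5.35%.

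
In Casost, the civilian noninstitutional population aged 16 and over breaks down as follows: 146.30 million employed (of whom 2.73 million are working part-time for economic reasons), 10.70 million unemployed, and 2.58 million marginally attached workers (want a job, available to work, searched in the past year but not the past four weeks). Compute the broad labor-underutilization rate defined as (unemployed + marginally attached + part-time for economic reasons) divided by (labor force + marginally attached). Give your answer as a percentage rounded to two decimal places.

Broad underutilization rate ≈ 10.03%.

Labor force = 146.30 + 10.70 = 157.00 million.
Numerator = 10.70 + 2.58 + 2.73 = 16.01 million.
Denominator = 157.00 + 2.58 = 159.58 million.
Broad rate = 16.01 / 159.58 = 10.03%.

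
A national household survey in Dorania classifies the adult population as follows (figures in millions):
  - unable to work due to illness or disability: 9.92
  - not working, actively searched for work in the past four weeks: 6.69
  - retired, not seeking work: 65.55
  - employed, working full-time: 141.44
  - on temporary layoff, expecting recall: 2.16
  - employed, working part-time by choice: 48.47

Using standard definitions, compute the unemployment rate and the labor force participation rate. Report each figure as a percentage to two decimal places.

Unemployment rate ≈ 4.45%; labor force participation rate ≈ 72.48%.

Employed = 141.44 + 48.47 = 189.91 million.
Unemployed = 6.69 + 2.16 = 8.85 million (jobless and actively searching, or on temporary layoff).
Labor force = 189.91 + 8.85 = 198.76 million.
Not in labor force = 9.92 + 65.55 = 75.47 million (those not working and not actively searching are outside the labor force).
Civilian working-age population = 198.76 + 75.47 = 274.23 million.
Unemployment rate = 8.85 / 198.76 = 4.45%.
Labor force participation rate = 198.76 / 274.23 = 72.48%.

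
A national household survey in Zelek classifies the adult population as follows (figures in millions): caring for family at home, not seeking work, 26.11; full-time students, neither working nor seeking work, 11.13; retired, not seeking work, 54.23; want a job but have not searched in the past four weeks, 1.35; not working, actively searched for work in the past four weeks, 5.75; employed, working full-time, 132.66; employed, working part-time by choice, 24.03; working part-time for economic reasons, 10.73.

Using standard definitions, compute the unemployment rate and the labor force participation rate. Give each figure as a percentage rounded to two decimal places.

Employed = 132.66 + 24.03 + 10.73 = 167.42 million (anyone who worked, including part-time for economic reasons, counts as employed).
Unemployed = 5.75 million.
Labor force = 167.42 + 5.75 = 173.17 million.
Not in labor force = 26.11 + 11.13 + 54.23 + 1.35 = 92.82 million (those not working and not actively searching are outside the labor force — including those who want a job but have given up searching).
Civilian working-age population = 173.17 + 92.82 = 265.99 million.
Unemployment rate = 5.75 / 173.17 = 3.32%.
Labor force participation rate = 173.17 / 265.99 = 65.10%.

Unemployment rate ≈ 3.32%; labor force participation rate ≈ 65.10%.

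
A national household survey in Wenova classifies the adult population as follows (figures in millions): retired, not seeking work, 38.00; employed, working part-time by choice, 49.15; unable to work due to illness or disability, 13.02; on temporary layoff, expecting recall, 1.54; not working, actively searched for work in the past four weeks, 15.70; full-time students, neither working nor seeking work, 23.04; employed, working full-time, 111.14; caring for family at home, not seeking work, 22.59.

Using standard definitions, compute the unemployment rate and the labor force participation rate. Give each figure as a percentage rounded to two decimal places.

Employed = 49.15 + 111.14 = 160.29 million.
Unemployed = 1.54 + 15.70 = 17.24 million (jobless and actively searching, or on temporary layoff).
Labor force = 160.29 + 17.24 = 177.53 million.
Not in labor force = 38.00 + 13.02 + 23.04 + 22.59 = 96.65 million (those not working and not actively searching are outside the labor force).
Civilian working-age population = 177.53 + 96.65 = 274.18 million.
Unemployment rate = 17.24 / 177.53 = 9.71%.
Labor force participation rate = 177.53 / 274.18 = 64.75%.

Unemployment rate ≈ 9.71%; labor force participation rate ≈ 64.75%.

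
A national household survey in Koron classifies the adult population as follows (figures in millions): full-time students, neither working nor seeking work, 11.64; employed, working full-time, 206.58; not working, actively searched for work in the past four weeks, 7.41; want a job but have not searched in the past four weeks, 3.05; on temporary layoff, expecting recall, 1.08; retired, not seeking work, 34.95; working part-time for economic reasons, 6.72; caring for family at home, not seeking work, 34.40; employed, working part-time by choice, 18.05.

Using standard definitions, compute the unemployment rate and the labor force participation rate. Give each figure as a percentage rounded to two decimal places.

Employed = 206.58 + 6.72 + 18.05 = 231.35 million (anyone who worked, including part-time for economic reasons, counts as employed).
Unemployed = 7.41 + 1.08 = 8.49 million (jobless and actively searching, or on temporary layoff).
Labor force = 231.35 + 8.49 = 239.84 million.
Not in labor force = 11.64 + 3.05 + 34.95 + 34.40 = 84.04 million (those not working and not actively searching are outside the labor force — including those who want a job but have given up searching).
Civilian working-age population = 239.84 + 84.04 = 323.88 million.
Unemployment rate = 8.49 / 239.84 = 3.54%.
Labor force participation rate = 239.84 / 323.88 = 74.05%.

Unemployment rate ≈ 3.54%; labor force participation rate ≈ 74.05%.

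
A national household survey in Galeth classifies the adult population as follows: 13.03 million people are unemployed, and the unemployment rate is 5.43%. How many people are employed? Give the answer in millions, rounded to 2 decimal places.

About 226.93 million are employed.

Labor force = U / u = 13.03 / 0.0543 ≈ 239.96 million.
Employed = labor force − unemployed = 239.96 − 13.03 = 226.93 million.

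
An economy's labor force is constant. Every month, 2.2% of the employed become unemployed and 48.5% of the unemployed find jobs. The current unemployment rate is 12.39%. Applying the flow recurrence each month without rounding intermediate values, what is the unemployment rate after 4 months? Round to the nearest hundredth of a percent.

Unemployment rate after four months ≈ 4.81%.

With a fixed labor force, u_{t+1} = u_t + s·(1−u_t) − f·u_t = u_t·(1−s−f) + s.
Here 1−s−f = 0.493 and s = 0.022.
u_1 = 0.123900 × 0.493 + 0.022 = 0.083083.
u_2 = 0.083083 × 0.493 + 0.022 = 0.062960.
u_3 = 0.062960 × 0.493 + 0.022 = 0.053039.
u_4 = 0.053039 × 0.493 + 0.022 = 0.048148.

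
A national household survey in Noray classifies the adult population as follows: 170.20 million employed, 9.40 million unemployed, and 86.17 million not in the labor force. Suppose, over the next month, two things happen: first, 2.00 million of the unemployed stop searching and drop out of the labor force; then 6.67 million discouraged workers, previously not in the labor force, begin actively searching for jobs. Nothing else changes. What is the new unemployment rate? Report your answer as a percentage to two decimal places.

Initially, labor force = 170.20 + 9.40 = 179.60 million, so u = 9.40/179.60 = 5.23%.
After the first change, unemployed and labor force both fall by 2.00 → E = 170.20, U = 7.40, labor force = 177.60 million.
After the second change, unemployed and labor force both rise by 6.67 → E = 170.20, U = 14.07, labor force = 184.27 million.
New unemployment rate = 14.07 / 184.27 = 7.64%.

New unemployment rate ≈ 7.64%.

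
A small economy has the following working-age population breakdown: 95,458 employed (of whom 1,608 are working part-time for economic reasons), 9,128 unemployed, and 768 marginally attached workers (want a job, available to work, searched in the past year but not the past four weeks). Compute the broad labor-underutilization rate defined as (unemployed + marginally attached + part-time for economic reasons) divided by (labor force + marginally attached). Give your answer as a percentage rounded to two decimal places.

Broad underutilization rate ≈ 10.92%.

Labor force = 95,458 + 9,128 = 104,586.
Numerator = 9,128 + 768 + 1,608 = 11,504.
Denominator = 104,586 + 768 = 105,354.
Broad rate = 11,504 / 105,354 = 10.92%.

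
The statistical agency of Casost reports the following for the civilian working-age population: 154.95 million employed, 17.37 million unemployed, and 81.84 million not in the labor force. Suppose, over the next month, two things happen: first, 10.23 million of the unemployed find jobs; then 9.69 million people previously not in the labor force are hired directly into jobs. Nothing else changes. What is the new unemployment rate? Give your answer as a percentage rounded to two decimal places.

Initially, labor force = 154.95 + 17.37 = 172.32 million, so u = 17.37/172.32 = 10.08%.
After the first change, unemployed falls and employed rises by 10.23; labor force unchanged → E = 165.18, U = 7.14, labor force = 172.32 million.
After the second change, employed and labor force both rise by 9.69; unemployed unchanged → E = 174.87, U = 7.14, labor force = 182.01 million.
New unemployment rate = 7.14 / 182.01 = 3.92%.

New unemployment rate ≈ 3.92%.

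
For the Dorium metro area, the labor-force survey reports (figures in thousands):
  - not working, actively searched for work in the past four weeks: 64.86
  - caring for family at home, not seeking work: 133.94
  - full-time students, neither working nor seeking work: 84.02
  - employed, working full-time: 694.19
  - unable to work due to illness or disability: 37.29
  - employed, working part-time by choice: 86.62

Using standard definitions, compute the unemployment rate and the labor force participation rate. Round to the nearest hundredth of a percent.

Unemployment rate ≈ 7.67%; labor force participation rate ≈ 76.81%.

Employed = 694.19 + 86.62 = 780.81 thousand.
Unemployed = 64.86 thousand.
Labor force = 780.81 + 64.86 = 845.67 thousand.
Not in labor force = 133.94 + 84.02 + 37.29 = 255.25 thousand (those not working and not actively searching are outside the labor force).
Civilian working-age population = 845.67 + 255.25 = 1,100.92 thousand.
Unemployment rate = 64.86 / 845.67 = 7.67%.
Labor force participation rate = 845.67 / 1,100.92 = 76.81%.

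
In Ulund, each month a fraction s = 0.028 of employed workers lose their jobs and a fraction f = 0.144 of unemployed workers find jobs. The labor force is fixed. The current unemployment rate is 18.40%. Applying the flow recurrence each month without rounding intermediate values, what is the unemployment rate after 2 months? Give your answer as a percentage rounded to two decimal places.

Unemployment rate after two months ≈ 17.73%.

With a fixed labor force, u_{t+1} = u_t + s·(1−u_t) − f·u_t = u_t·(1−s−f) + s.
Here 1−s−f = 0.828 and s = 0.028.
u_1 = 0.184000 × 0.828 + 0.028 = 0.180352.
u_2 = 0.180352 × 0.828 + 0.028 = 0.177331.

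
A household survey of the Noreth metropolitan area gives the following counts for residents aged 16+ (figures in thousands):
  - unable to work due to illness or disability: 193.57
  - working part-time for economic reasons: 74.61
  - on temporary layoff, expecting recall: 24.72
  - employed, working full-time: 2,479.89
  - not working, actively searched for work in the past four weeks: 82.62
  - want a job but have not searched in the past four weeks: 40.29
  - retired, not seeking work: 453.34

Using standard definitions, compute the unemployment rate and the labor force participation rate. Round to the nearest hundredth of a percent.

Unemployment rate ≈ 4.03%; labor force participation rate ≈ 79.48%.

Employed = 74.61 + 2,479.89 = 2,554.50 thousand (anyone who worked, including part-time for economic reasons, counts as employed).
Unemployed = 24.72 + 82.62 = 107.34 thousand (jobless and actively searching, or on temporary layoff).
Labor force = 2,554.50 + 107.34 = 2,661.84 thousand.
Not in labor force = 193.57 + 40.29 + 453.34 = 687.20 thousand (those not working and not actively searching are outside the labor force — including those who want a job but have given up searching).
Civilian working-age population = 2,661.84 + 687.20 = 3,349.04 thousand.
Unemployment rate = 107.34 / 2,661.84 = 4.03%.
Labor force participation rate = 2,661.84 / 3,349.04 = 79.48%.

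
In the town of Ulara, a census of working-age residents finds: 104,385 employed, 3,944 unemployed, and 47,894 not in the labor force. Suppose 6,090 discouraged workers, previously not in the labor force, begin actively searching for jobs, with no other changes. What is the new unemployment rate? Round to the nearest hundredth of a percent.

New unemployment rate ≈ 8.77%.

Initially, labor force = 104,385 + 3,944 = 108,329, so u = 3,944/108,329 = 3.64%.
After the change, unemployed and labor force both rise by 6,090 → E = 104,385, U = 10,034, labor force = 114,419.
New unemployment rate = 10,034 / 114,419 = 8.77%.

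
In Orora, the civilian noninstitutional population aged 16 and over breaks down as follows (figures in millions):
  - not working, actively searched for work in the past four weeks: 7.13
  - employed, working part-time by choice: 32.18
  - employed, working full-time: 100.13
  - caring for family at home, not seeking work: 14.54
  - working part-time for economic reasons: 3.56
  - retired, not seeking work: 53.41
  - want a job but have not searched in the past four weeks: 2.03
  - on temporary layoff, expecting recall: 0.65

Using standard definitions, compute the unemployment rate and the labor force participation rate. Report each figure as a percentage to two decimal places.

Unemployment rate ≈ 5.42%; labor force participation rate ≈ 67.24%.

Employed = 32.18 + 100.13 + 3.56 = 135.87 million (anyone who worked, including part-time for economic reasons, counts as employed).
Unemployed = 7.13 + 0.65 = 7.78 million (jobless and actively searching, or on temporary layoff).
Labor force = 135.87 + 7.78 = 143.65 million.
Not in labor force = 14.54 + 53.41 + 2.03 = 69.98 million (those not working and not actively searching are outside the labor force — including those who want a job but have given up searching).
Civilian working-age population = 143.65 + 69.98 = 213.63 million.
Unemployment rate = 7.78 / 143.65 = 5.42%.
Labor force participation rate = 143.65 / 213.63 = 67.24%.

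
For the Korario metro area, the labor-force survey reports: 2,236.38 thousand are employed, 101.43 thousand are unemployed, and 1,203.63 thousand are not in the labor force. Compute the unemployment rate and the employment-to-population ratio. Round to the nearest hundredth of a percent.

Unemployment rate ≈ 4.34%; employment-population ratio ≈ 63.15%.

Labor force = employed + unemployed = 2,236.38 + 101.43 = 2,337.81 thousand.
Working-age population = 2,337.81 + 1,203.63 = 3,541.44 thousand.
Unemployment rate = 101.43 / 2,337.81 = 4.34%.
Employment-population ratio = 2,236.38 / 3,541.44 = 63.15%.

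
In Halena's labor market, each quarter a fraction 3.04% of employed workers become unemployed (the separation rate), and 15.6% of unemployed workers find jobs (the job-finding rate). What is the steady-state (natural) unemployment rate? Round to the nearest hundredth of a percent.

Steady-state unemployment rate ≈ 16.31%.

At steady state the flows balance: s·E = f·U, so U/(E+U) = s/(s+f).
u* = 3.04 / (3.04 + 15.6) = 3.04 / 18.64 = 16.31%.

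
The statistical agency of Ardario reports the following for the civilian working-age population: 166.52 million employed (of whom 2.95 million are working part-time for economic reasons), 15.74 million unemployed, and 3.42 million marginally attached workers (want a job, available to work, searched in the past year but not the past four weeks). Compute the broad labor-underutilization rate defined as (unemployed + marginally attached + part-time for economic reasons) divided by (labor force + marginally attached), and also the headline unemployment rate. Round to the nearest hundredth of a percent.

Broad underutilization rate ≈ 11.91%; headline unemployment rate ≈ 8.64%.

Labor force = 166.52 + 15.74 = 182.26 million.
Numerator = 15.74 + 3.42 + 2.95 = 22.11 million.
Denominator = 182.26 + 3.42 = 185.68 million.
Broad rate = 22.11 / 185.68 = 11.91%.
Headline unemployment rate = 15.74 / 182.26 = 8.64%.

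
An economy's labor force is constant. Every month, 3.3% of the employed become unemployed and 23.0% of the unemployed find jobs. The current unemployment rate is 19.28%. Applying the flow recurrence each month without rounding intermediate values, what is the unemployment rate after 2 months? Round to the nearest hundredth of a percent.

Unemployment rate after two months ≈ 16.20%.

With a fixed labor force, u_{t+1} = u_t + s·(1−u_t) − f·u_t = u_t·(1−s−f) + s.
Here 1−s−f = 0.737 and s = 0.033.
u_1 = 0.192800 × 0.737 + 0.033 = 0.175094.
u_2 = 0.175094 × 0.737 + 0.033 = 0.162044.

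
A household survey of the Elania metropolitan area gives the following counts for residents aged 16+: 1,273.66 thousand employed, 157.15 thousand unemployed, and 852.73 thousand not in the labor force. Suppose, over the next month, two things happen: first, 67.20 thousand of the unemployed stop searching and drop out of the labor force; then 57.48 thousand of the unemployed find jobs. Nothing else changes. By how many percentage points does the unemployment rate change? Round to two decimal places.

The unemployment rate changes by −8.60 percentage points.

Initially, labor force = 1,273.66 + 157.15 = 1,430.81 thousand, so u = 157.15/1,430.81 = 10.98%.
After the first change, unemployed and labor force both fall by 67.20 → E = 1,273.66, U = 89.95, labor force = 1,363.61 thousand.
After the second change, unemployed falls and employed rises by 57.48; labor force unchanged → E = 1,331.14, U = 32.47, labor force = 1,363.61 thousand.
New unemployment rate = 32.47 / 1,363.61 = 2.38%.
Change = 2.38% − 10.98% = −8.60 percentage points.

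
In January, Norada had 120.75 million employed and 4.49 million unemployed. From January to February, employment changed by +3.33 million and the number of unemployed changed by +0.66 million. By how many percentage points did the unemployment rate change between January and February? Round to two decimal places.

The unemployment rate changed by +0.40 percentage points.

January: labor force = 120.75 + 4.49 = 125.24; u = 4.49/125.24 = 3.59%.
February: labor force = 124.08 + 5.15 = 129.23; u = 5.15/129.23 = 3.99%.
Change = 3.99% − 3.59% = +0.40 pp.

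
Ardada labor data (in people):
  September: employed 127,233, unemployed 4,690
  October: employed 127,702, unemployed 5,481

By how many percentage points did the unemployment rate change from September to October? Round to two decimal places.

The unemployment rate changed by +0.56 percentage points.

September: labor force = 127,233 + 4,690 = 131,923; u = 4,690/131,923 = 3.56%.
October: labor force = 127,702 + 5,481 = 133,183; u = 5,481/133,183 = 4.12%.
Change = 4.12% − 3.56% = +0.56 pp.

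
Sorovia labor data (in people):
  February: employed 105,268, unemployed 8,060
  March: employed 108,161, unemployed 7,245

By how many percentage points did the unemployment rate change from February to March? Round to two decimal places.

The unemployment rate changed by −0.83 percentage points.

February: labor force = 105,268 + 8,060 = 113,328; u = 8,060/113,328 = 7.11%.
March: labor force = 108,161 + 7,245 = 115,406; u = 7,245/115,406 = 6.28%.
Change = 6.28% − 7.11% = −0.83 pp.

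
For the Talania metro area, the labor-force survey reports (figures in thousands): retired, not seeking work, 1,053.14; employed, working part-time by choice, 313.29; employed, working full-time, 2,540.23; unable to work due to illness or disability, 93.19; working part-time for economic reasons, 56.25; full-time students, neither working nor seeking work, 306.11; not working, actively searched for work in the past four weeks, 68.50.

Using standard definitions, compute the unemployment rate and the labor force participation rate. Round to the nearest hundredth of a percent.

Employed = 313.29 + 2,540.23 + 56.25 = 2,909.77 thousand (anyone who worked, including part-time for economic reasons, counts as employed).
Unemployed = 68.50 thousand.
Labor force = 2,909.77 + 68.50 = 2,978.27 thousand.
Not in labor force = 1,053.14 + 93.19 + 306.11 = 1,452.44 thousand (those not working and not actively searching are outside the labor force).
Civilian working-age population = 2,978.27 + 1,452.44 = 4,430.71 thousand.
Unemployment rate = 68.50 / 2,978.27 = 2.30%.
Labor force participation rate = 2,978.27 / 4,430.71 = 67.22%.

Unemployment rate ≈ 2.30%; labor force participation rate ≈ 67.22%.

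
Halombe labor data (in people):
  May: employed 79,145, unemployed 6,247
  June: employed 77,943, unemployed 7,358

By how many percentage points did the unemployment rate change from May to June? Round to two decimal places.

The unemployment rate changed by +1.31 percentage points.

May: labor force = 79,145 + 6,247 = 85,392; u = 6,247/85,392 = 7.32%.
June: labor force = 77,943 + 7,358 = 85,301; u = 7,358/85,301 = 8.63%.
Change = 8.63% − 7.32% = +1.31 pp.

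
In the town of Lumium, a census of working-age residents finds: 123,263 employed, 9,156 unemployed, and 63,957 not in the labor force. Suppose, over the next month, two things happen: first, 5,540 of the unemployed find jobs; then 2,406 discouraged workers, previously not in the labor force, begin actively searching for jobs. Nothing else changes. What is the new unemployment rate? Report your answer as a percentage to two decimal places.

Initially, labor force = 123,263 + 9,156 = 132,419, so u = 9,156/132,419 = 6.91%.
After the first change, unemployed falls and employed rises by 5,540; labor force unchanged → E = 128,803, U = 3,616, labor force = 132,419.
After the second change, unemployed and labor force both rise by 2,406 → E = 128,803, U = 6,022, labor force = 134,825.
New unemployment rate = 6,022 / 134,825 = 4.47%.

New unemployment rate ≈ 4.47%.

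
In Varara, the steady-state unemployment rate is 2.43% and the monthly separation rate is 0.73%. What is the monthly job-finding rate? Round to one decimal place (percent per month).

Job-finding rate ≈ 29.3% per month.

From u* = s/(s+f): f = s·(1−u)/u.
f = 0.73 × (1 − 0.0243) / 0.0243 = 0.7123 / 0.0243 ≈ 29.3% per month.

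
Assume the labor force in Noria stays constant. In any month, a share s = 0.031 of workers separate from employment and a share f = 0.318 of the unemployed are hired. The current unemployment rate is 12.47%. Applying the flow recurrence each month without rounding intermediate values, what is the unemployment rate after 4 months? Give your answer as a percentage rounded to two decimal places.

With a fixed labor force, u_{t+1} = u_t + s·(1−u_t) − f·u_t = u_t·(1−s−f) + s.
Here 1−s−f = 0.651 and s = 0.031.
u_1 = 0.124700 × 0.651 + 0.031 = 0.112180.
u_2 = 0.112180 × 0.651 + 0.031 = 0.104029.
u_3 = 0.104029 × 0.651 + 0.031 = 0.098723.
u_4 = 0.098723 × 0.651 + 0.031 = 0.095269.

Unemployment rate after four months ≈ 9.53%.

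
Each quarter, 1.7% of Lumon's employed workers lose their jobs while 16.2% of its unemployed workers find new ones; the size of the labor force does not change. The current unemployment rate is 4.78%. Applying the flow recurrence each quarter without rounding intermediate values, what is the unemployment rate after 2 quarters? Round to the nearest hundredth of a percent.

Unemployment rate after two quarters ≈ 6.32%.

With a fixed labor force, u_{t+1} = u_t + s·(1−u_t) − f·u_t = u_t·(1−s−f) + s.
Here 1−s−f = 0.821 and s = 0.017.
u_1 = 0.047800 × 0.821 + 0.017 = 0.056244.
u_2 = 0.056244 × 0.821 + 0.017 = 0.063176.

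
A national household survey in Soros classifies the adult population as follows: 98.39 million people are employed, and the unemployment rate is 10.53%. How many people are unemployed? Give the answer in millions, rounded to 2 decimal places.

Let U be the number unemployed. The labor force is E + U, and U/(E+U) = 0.1053.
So U = 0.1053 × 98.39 / (1 − 0.1053) = 10.3605 / 0.8947 ≈ 11.58 million.

About 11.58 million are unemployed.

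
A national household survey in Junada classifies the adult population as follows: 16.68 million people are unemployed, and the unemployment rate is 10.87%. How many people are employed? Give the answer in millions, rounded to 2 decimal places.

About 136.77 million are employed.

Labor force = U / u = 16.68 / 0.1087 ≈ 153.45 million.
Employed = labor force − unemployed = 153.45 − 16.68 = 136.77 million.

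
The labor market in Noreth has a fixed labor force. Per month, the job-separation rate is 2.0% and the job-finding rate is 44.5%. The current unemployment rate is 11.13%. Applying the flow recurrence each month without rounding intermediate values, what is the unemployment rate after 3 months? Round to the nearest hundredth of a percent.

Unemployment rate after three months ≈ 5.35%.

With a fixed labor force, u_{t+1} = u_t + s·(1−u_t) − f·u_t = u_t·(1−s−f) + s.
Here 1−s−f = 0.535 and s = 0.020.
u_1 = 0.111300 × 0.535 + 0.020 = 0.079546.
u_2 = 0.079546 × 0.535 + 0.020 = 0.062557.
u_3 = 0.062557 × 0.535 + 0.020 = 0.053468.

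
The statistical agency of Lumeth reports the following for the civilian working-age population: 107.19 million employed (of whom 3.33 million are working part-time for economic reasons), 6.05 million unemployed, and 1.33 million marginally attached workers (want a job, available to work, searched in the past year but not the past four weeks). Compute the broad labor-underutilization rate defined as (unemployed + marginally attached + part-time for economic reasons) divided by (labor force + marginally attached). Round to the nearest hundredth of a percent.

Broad underutilization rate ≈ 9.35%.

Labor force = 107.19 + 6.05 = 113.24 million.
Numerator = 6.05 + 1.33 + 3.33 = 10.71 million.
Denominator = 113.24 + 1.33 = 114.57 million.
Broad rate = 10.71 / 114.57 = 9.35%.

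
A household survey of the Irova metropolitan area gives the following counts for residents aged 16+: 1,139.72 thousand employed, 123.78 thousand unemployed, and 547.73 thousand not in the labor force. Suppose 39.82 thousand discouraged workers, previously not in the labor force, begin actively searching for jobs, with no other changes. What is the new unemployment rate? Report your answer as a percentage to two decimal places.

Initially, labor force = 1,139.72 + 123.78 = 1,263.50 thousand, so u = 123.78/1,263.50 = 9.80%.
After the change, unemployed and labor force both rise by 39.82 → E = 1,139.72, U = 163.60, labor force = 1,303.32 thousand.
New unemployment rate = 163.60 / 1,303.32 = 12.55%.

New unemployment rate ≈ 12.55%.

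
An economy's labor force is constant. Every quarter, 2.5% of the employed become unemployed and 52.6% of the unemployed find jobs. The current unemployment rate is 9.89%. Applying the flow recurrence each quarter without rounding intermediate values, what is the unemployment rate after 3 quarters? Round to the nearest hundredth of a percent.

Unemployment rate after three quarters ≈ 5.02%.

With a fixed labor force, u_{t+1} = u_t + s·(1−u_t) − f·u_t = u_t·(1−s−f) + s.
Here 1−s−f = 0.449 and s = 0.025.
u_1 = 0.098900 × 0.449 + 0.025 = 0.069406.
u_2 = 0.069406 × 0.449 + 0.025 = 0.056163.
u_3 = 0.056163 × 0.449 + 0.025 = 0.050217.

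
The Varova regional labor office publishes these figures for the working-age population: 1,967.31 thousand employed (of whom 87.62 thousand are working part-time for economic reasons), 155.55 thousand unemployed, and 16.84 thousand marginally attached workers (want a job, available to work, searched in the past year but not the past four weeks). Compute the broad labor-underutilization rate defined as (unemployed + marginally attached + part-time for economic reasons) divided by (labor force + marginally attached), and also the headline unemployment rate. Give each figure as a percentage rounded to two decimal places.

Labor force = 1,967.31 + 155.55 = 2,122.86 thousand.
Numerator = 155.55 + 16.84 + 87.62 = 260.01 thousand.
Denominator = 2,122.86 + 16.84 = 2,139.70 thousand.
Broad rate = 260.01 / 2,139.70 = 12.15%.
Headline unemployment rate = 155.55 / 2,122.86 = 7.33%.

Broad underutilization rate ≈ 12.15%; headline unemployment rate ≈ 7.33%.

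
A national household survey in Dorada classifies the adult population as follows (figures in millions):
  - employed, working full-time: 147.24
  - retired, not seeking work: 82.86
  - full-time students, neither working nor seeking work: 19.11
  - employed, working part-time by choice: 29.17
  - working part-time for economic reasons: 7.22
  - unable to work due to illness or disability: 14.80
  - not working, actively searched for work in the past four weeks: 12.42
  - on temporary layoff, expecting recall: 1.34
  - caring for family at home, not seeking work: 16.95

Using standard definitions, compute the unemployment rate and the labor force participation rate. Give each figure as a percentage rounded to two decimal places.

Unemployment rate ≈ 6.97%; labor force participation rate ≈ 59.61%.

Employed = 147.24 + 29.17 + 7.22 = 183.63 million (anyone who worked, including part-time for economic reasons, counts as employed).
Unemployed = 12.42 + 1.34 = 13.76 million (jobless and actively searching, or on temporary layoff).
Labor force = 183.63 + 13.76 = 197.39 million.
Not in labor force = 82.86 + 19.11 + 14.80 + 16.95 = 133.72 million (those not working and not actively searching are outside the labor force).
Civilian working-age population = 197.39 + 133.72 = 331.11 million.
Unemployment rate = 13.76 / 197.39 = 6.97%.
Labor force participation rate = 197.39 / 331.11 = 59.61%.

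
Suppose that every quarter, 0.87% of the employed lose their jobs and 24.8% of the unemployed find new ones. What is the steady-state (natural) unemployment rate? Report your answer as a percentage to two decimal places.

At steady state the flows balance: s·E = f·U, so U/(E+U) = s/(s+f).
u* = 0.87 / (0.87 + 24.8) = 0.87 / 25.67 = 3.39%.

Steady-state unemployment rate ≈ 3.39%.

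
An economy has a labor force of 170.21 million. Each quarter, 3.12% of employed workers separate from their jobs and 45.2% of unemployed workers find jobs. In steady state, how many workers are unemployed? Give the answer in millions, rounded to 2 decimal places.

About 10.99 million are unemployed in steady state.

Steady-state unemployment rate u* = s/(s+f) = 3.12/(3.12+45.2) = 0.064570.
Unemployed = u* × labor force = 0.064570 × 170.21 ≈ 10.99 million.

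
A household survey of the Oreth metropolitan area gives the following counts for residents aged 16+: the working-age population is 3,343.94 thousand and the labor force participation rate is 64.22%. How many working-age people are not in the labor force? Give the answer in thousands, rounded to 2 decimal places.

About 1,196.46 thousand are not in the labor force.

Share not in the labor force = 1 − 0.6422 = 0.3578.
Not in labor force = 0.3578 × 3,343.94 ≈ 1,196.46 thousand.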